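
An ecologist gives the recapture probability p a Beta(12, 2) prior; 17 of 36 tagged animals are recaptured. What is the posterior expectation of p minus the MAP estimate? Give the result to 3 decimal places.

Posterior: Beta(12+17, 2+19) = Beta(29, 21).
Mode = (29−1)/(29+21−2) = 28/48 = 0.583.
Mean = 29/(29+21) = 29/50 = 0.580.
Difference = 0.580 − 0.583 = -0.003.
The posterior is left-skewed, so the mode exceeds the mean.

-0.003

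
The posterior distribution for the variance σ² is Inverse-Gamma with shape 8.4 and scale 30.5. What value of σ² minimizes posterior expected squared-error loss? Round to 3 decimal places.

Mode = β/(α+1) = 30.5/9.4 = 3.245.
Mean = β/(α−1) = 30.5/7.4 = 4.122.
Squared-error loss ⇒ the optimal estimator is the posterior mean.

4.122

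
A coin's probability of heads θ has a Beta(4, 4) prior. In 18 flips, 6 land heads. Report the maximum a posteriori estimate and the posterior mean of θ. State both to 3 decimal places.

MAP = 0.375, posterior mean = 0.385

Posterior: Beta(4+6, 4+12) = Beta(10, 16).
Mode = (10−1)/(10+16−2) = 9/24 = 0.375.
Mean = 10/(10+16) = 10/26 = 0.385.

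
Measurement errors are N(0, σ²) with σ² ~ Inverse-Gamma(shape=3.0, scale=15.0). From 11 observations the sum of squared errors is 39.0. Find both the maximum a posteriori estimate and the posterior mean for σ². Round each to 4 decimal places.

Posterior: Inverse-Gamma(shape = 3.0+11/2 = 8.5, scale = 15.0+39.0/2 = 34.5).
Mode = β/(α+1) = 34.5/9.5 = 3.6316.
Mean = β/(α−1) = 34.5/7.5 = 4.6000.

MAP = 3.6316; posterior mean = 4.6000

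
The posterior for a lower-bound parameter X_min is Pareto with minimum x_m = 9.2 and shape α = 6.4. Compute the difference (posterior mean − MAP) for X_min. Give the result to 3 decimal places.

The Pareto density is strictly decreasing on [x_m, ∞), so the mode is x_m = 9.200.
Mean = α·x_m/(α−1) = 6.4·9.2/5.4 = 10.904.
Difference = 10.904 − 9.200 = 1.704.
Right-skewed posterior ⇒ mode < mean.

1.704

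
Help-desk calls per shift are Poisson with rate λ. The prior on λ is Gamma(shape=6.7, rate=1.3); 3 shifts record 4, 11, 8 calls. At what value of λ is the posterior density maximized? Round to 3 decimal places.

6.674

Σ counts = 23. Posterior: Gamma(shape = 6.7+23 = 29.7, rate = 1.3+3 = 4.3).
Mode = (α−1)/β = 28.7/4.3 = 6.674.
Mean = α/β = 29.7/4.3 = 6.907.
This is the posterior mode — the MAP estimate.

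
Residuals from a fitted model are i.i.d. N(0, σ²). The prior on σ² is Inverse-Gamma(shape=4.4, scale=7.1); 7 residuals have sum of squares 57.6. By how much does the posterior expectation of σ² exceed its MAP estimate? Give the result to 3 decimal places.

Posterior: Inverse-Gamma(shape = 4.4+7/2 = 7.9, scale = 7.1+57.6/2 = 35.9).
Mode = β/(α+1) = 35.9/8.9 = 4.034.
Mean = β/(α−1) = 35.9/6.9 = 5.203.
Difference = 5.203 − 4.034 = 1.169.
The posterior is right-skewed, so the mean exceeds the mode.

1.169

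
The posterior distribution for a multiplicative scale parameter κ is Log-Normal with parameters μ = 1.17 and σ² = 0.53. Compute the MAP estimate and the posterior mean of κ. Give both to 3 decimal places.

MAP = 1.896, posterior mean = 4.200

Mode = exp(μ − σ²) = exp(0.64) = 1.896.
Mean = exp(μ + σ²/2) = exp(1.435) = 4.200.
The mean is pulled above the mode by the posterior's right skew.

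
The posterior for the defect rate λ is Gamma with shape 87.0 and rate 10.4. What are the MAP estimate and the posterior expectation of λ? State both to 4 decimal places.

MAP = 8.2692, posterior mean = 8.3654

Mode = (α−1)/β = 86.0/10.4 = 8.2692.
Mean = α/β = 87.0/10.4 = 8.3654.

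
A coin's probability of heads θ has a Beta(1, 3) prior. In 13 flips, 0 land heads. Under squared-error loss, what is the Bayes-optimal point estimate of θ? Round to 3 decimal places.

0.059

Posterior: Beta(1+0, 3+13) = Beta(1, 16).
Since α = 1 ≤ 1 and β > 1, the Beta density is monotone decreasing on [0,1]; the mode is at 0.
Mean = 1/(1+16) = 0.059.
Squared-error loss ⇒ the optimal estimator is the posterior mean.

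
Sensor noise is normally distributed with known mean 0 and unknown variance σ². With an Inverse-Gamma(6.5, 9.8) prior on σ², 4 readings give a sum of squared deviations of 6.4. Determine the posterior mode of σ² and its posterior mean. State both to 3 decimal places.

Posterior: Inverse-Gamma(shape = 6.5+4/2 = 8.5, scale = 9.8+6.4/2 = 13.0).
Mode = β/(α+1) = 13.0/9.5 = 1.368.
Mean = β/(α−1) = 13.0/7.5 = 1.733.

σ²_MAP = 1.368, E[σ²|data] = 1.733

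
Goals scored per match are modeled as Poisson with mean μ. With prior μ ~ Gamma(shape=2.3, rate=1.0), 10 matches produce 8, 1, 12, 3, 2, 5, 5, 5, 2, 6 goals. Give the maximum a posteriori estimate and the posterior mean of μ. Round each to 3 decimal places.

MAP = 4.573, posterior mean = 4.664

Σ counts = 49. Posterior: Gamma(shape = 2.3+49 = 51.3, rate = 1.0+10 = 11.0).
Mode = (α−1)/β = 50.3/11.0 = 4.573.
Mean = α/β = 51.3/11.0 = 4.664.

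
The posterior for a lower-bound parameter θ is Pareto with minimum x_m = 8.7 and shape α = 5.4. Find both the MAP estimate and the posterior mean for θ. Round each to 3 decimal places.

The Pareto density is strictly decreasing on [x_m, ∞), so the mode is x_m = 8.700.
Mean = α·x_m/(α−1) = 5.4·8.7/4.4 = 10.677.

θ_MAP = 8.700, E[θ|data] = 10.677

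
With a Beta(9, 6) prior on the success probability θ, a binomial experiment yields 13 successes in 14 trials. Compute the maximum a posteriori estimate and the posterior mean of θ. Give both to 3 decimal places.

Posterior: Beta(9+13, 6+1) = Beta(22, 7).
Mode = (22−1)/(22+7−2) = 21/27 = 0.778.
Mean = 22/(22+7) = 22/29 = 0.759.
Mode > mean: the posterior has a left tail.

MAP: 0.778. Posterior mean: 0.759.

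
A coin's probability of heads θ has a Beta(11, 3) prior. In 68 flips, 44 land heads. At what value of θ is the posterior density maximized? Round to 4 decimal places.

Posterior: Beta(11+44, 3+24) = Beta(55, 27).
Mode = (55−1)/(55+27−2) = 54/80 = 0.6750.
Mean = 55/(55+27) = 55/82 = 0.6707.
This is the posterior mode — the MAP estimate.

0.6750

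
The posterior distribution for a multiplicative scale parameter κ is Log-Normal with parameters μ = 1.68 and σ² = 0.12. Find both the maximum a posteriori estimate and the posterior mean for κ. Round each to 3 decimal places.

Mode = exp(μ − σ²) = exp(1.56) = 4.759.
Mean = exp(μ + σ²/2) = exp(1.740) = 5.697.

MAP: 4.759. Posterior mean: 5.697.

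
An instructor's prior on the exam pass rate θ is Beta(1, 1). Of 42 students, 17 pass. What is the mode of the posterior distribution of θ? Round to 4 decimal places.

Posterior: Beta(1+17, 1+25) = Beta(18, 26).
Mode = (18−1)/(18+26−2) = 17/42 = 0.4048.
With a flat prior the MAP equals the MLE, 17/42.
Mean = 18/(18+26) = 18/44 = 0.4091.
This is the posterior mode — the MAP estimate.

0.4048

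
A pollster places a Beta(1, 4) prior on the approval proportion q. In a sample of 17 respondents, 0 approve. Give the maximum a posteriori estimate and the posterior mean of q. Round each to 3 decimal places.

Posterior: Beta(1+0, 4+17) = Beta(1, 21).
Since α = 1 ≤ 1 and β > 1, the Beta density is monotone decreasing on [0,1]; the mode is at 0.
Mean = 1/(1+21) = 0.045.
The mean is pulled above the mode by the posterior's right skew.

maximum a posteriori estimate = 0.000, posterior mean = 0.045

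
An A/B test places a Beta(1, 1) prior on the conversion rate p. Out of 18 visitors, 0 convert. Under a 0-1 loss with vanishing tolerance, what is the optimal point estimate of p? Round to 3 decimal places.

0.000

Posterior: Beta(1+0, 1+18) = Beta(1, 19).
Since α = 1 ≤ 1 and β > 1, the Beta density is monotone decreasing on [0,1]; the mode is at 0.
Mean = 1/(1+19) = 0.050.
This is the posterior mode — the MAP estimate.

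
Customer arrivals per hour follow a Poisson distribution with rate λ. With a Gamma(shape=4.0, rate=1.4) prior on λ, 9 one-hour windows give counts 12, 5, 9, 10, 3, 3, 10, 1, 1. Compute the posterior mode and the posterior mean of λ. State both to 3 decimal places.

λ_MAP = 5.481, E[λ|data] = 5.577

Σ counts = 54. Posterior: Gamma(shape = 4.0+54 = 58.0, rate = 1.4+9 = 10.4).
Mode = (α−1)/β = 57.0/10.4 = 5.481.
Mean = α/β = 58.0/10.4 = 5.577.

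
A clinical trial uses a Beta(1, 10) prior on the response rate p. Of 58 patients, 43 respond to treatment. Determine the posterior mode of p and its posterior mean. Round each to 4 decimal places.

p_MAP = 0.6418, E[p|data] = 0.6377

Posterior: Beta(1+43, 10+15) = Beta(44, 25).
Mode = (44−1)/(44+25−2) = 43/67 = 0.6418.
Mean = 44/(44+25) = 44/69 = 0.6377.
The mean is pulled below the mode by the posterior's left skew.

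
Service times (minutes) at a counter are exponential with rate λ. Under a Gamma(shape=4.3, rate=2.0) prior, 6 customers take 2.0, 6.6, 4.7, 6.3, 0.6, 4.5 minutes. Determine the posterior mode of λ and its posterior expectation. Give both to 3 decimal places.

Σ times = 24.7. Posterior: Gamma(shape = 4.3+6 = 10.3, rate = 2.0+24.7 = 26.7).
Mode = (α−1)/β = 9.3/26.7 = 0.348.
Mean = α/β = 10.3/26.7 = 0.386.
The posterior is right-skewed, so the mean exceeds the mode.

MAP = 0.348, posterior mean = 0.386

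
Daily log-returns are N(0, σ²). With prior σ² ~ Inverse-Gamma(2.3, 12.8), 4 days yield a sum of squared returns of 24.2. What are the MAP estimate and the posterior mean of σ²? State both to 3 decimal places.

Posterior: Inverse-Gamma(shape = 2.3+4/2 = 4.3, scale = 12.8+24.2/2 = 24.9).
Mode = β/(α+1) = 24.9/5.3 = 4.698.
Mean = β/(α−1) = 24.9/3.3 = 7.545.

MAP = 4.698, posterior mean = 7.545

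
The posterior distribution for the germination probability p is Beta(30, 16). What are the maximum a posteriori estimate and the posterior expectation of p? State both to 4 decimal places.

p_MAP = 0.6591, E[p|data] = 0.6522

Mode = (30−1)/(30+16−2) = 29/44 = 0.6591.
Mean = 30/(30+16) = 30/46 = 0.6522.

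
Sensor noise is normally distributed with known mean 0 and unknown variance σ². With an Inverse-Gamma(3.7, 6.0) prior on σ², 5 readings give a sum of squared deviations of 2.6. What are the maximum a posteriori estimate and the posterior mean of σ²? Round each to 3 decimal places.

Posterior: Inverse-Gamma(shape = 3.7+5/2 = 6.2, scale = 6.0+2.6/2 = 7.3).
Mode = β/(α+1) = 7.3/7.2 = 1.014.
Mean = β/(α−1) = 7.3/5.2 = 1.404.
Mean > mode: the posterior has a right tail.

MAP: 1.014. Posterior mean: 1.404.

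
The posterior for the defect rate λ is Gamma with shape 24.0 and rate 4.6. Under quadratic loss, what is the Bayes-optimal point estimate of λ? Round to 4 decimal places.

Mode = (α−1)/β = 23.0/4.6 = 5.0000.
Mean = α/β = 24.0/4.6 = 5.2174.
Quadratic loss ⇒ the optimal estimator is the posterior mean.

5.2174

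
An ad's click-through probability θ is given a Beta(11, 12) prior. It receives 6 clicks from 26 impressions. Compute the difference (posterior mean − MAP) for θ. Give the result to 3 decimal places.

0.007

Posterior: Beta(11+6, 12+20) = Beta(17, 32).
Mode = (17−1)/(17+32−2) = 16/47 = 0.340.
Mean = 17/(17+32) = 17/49 = 0.347.
Difference = 0.347 − 0.340 = 0.007.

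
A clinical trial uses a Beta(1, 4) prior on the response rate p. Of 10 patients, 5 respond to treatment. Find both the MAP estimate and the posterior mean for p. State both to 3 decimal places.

p_MAP = 0.385, E[p|data] = 0.400

Posterior: Beta(1+5, 4+5) = Beta(6, 9).
Mode = (6−1)/(6+9−2) = 5/13 = 0.385.
Mean = 6/(6+9) = 6/15 = 0.400.
The posterior is right-skewed, so the mean exceeds the mode.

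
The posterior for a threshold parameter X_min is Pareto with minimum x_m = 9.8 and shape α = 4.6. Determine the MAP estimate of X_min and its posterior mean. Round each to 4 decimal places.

MAP: 9.8000. Posterior mean: 12.5222.

The Pareto density is strictly decreasing on [x_m, ∞), so the mode is x_m = 9.8000.
Mean = α·x_m/(α−1) = 4.6·9.8/3.6 = 12.5222.
The posterior is right-skewed, so the mean exceeds the mode.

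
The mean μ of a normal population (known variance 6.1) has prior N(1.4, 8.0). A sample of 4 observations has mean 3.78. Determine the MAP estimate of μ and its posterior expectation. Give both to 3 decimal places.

μ_MAP = 3.399, E[μ|data] = 3.399

Posterior for μ is Normal. Precision-weighted mean: (1/8.0·1.4 + 4/6.1·3.78) / (1/8.0 + 4/6.1) = 3.399.
A Normal posterior is symmetric, so mode = mean.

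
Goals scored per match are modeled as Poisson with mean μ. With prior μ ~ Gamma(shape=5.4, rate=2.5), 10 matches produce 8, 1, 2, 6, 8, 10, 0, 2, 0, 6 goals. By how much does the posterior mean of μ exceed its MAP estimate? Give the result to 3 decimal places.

0.080

Σ counts = 43. Posterior: Gamma(shape = 5.4+43 = 48.4, rate = 2.5+10 = 12.5).
Mode = (α−1)/β = 47.4/12.5 = 3.792.
Mean = α/β = 48.4/12.5 = 3.872.
Difference = 3.872 − 3.792 = 0.080.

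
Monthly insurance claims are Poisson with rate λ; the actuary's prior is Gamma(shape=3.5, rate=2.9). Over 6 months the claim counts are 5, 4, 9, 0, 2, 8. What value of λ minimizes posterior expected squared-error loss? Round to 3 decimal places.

3.539

Σ counts = 28. Posterior: Gamma(shape = 3.5+28 = 31.5, rate = 2.9+6 = 8.9).
Mode = (α−1)/β = 30.5/8.9 = 3.427.
Mean = α/β = 31.5/8.9 = 3.539.
Squared-error loss ⇒ the optimal estimator is the posterior mean.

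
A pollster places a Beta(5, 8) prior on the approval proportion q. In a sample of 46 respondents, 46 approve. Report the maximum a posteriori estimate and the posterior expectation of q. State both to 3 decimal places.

Posterior: Beta(5+46, 8+0) = Beta(51, 8).
Mode = (51−1)/(51+8−2) = 50/57 = 0.877.
Mean = 51/(51+8) = 51/59 = 0.864.

MAP: 0.877. Posterior mean: 0.864.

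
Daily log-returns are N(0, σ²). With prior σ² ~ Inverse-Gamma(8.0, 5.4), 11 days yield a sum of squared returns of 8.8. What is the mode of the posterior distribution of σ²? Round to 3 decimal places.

Posterior: Inverse-Gamma(shape = 8.0+11/2 = 13.5, scale = 5.4+8.8/2 = 9.8).
Mode = β/(α+1) = 9.8/14.5 = 0.676.
Mean = β/(α−1) = 9.8/12.5 = 0.784.
This is the posterior mode — the MAP estimate.

0.676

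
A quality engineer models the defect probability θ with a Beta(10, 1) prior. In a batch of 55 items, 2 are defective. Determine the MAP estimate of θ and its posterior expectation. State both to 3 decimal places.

Posterior: Beta(10+2, 1+53) = Beta(12, 54).
Mode = (12−1)/(12+54−2) = 11/64 = 0.172.
Mean = 12/(12+54) = 12/66 = 0.182.

θ_MAP = 0.172, E[θ|data] = 0.182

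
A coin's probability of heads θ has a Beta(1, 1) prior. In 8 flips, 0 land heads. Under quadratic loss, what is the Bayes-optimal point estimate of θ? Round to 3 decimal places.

Posterior: Beta(1+0, 1+8) = Beta(1, 9).
Since α = 1 ≤ 1 and β > 1, the Beta density is monotone decreasing on [0,1]; the mode is at 0.
Mean = 1/(1+9) = 0.100.
Quadratic loss ⇒ the optimal estimator is the posterior mean.

0.100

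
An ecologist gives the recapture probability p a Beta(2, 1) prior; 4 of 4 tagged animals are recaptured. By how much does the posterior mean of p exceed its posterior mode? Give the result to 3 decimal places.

Posterior: Beta(2+4, 1+0) = Beta(6, 1).
Since β = 1 ≤ 1 and α > 1, the Beta density is monotone increasing on [0,1]; the mode is at 1.
Mean = 6/(6+1) = 0.857.
Difference = 0.857 − 1.000 = -0.143.
Left-skewed posterior ⇒ mean < mode.

-0.143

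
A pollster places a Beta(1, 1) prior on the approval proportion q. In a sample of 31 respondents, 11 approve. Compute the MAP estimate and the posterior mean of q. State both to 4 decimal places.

MAP = 0.3548; posterior mean = 0.3636

Posterior: Beta(1+11, 1+20) = Beta(12, 21).
Mode = (12−1)/(12+21−2) = 11/31 = 0.3548.
Mean = 12/(12+21) = 12/33 = 0.3636.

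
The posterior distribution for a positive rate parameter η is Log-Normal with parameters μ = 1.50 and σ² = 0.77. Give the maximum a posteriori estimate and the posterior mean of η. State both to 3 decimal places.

MAP: 2.075. Posterior mean: 6.586.

Mode = exp(μ − σ²) = exp(0.73) = 2.075.
Mean = exp(μ + σ²/2) = exp(1.885) = 6.586.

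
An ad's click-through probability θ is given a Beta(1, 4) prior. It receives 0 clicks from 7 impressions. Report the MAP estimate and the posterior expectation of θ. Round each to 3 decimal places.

MAP estimate = 0.000, posterior expectation = 0.083

Posterior: Beta(1+0, 4+7) = Beta(1, 11).
Since α = 1 ≤ 1 and β > 1, the Beta density is monotone decreasing on [0,1]; the mode is at 0.
Mean = 1/(1+11) = 0.083.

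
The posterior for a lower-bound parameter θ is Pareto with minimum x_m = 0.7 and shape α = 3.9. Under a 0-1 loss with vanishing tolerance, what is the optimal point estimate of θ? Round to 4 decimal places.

The Pareto density is strictly decreasing on [x_m, ∞), so the mode is x_m = 0.7000.
Mean = α·x_m/(α−1) = 3.9·0.7/2.9 = 0.9414.
This is the posterior mode — the MAP estimate.

0.7000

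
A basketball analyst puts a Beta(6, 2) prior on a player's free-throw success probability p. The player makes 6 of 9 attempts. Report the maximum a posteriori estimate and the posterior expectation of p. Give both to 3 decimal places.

maximum a posteriori estimate = 0.733, posterior expectation = 0.706

Posterior: Beta(6+6, 2+3) = Beta(12, 5).
Mode = (12−1)/(12+5−2) = 11/15 = 0.733.
Mean = 12/(12+5) = 12/17 = 0.706.
The posterior is left-skewed, so the mode exceeds the mean.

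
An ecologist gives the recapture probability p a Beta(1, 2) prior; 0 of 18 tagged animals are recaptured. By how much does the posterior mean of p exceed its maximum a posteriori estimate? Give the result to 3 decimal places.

0.048

Posterior: Beta(1+0, 2+18) = Beta(1, 20).
Since α = 1 ≤ 1 and β > 1, the Beta density is monotone decreasing on [0,1]; the mode is at 0.
Mean = 1/(1+20) = 0.048.
Difference = 0.048 − 0.000 = 0.048.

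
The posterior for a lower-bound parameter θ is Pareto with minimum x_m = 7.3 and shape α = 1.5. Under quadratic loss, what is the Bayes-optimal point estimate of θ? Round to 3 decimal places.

21.900

The Pareto density is strictly decreasing on [x_m, ∞), so the mode is x_m = 7.300.
Mean = α·x_m/(α−1) = 1.5·7.3/0.5 = 21.900.
Quadratic loss ⇒ the optimal estimator is the posterior mean.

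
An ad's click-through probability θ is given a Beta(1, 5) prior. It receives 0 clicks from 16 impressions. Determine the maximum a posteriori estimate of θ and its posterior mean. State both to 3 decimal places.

maximum a posteriori estimate = 0.000, posterior mean = 0.045

Posterior: Beta(1+0, 5+16) = Beta(1, 21).
Since α = 1 ≤ 1 and β > 1, the Beta density is monotone decreasing on [0,1]; the mode is at 0.
Mean = 1/(1+21) = 0.045.
The mean is pulled above the mode by the posterior's right skew.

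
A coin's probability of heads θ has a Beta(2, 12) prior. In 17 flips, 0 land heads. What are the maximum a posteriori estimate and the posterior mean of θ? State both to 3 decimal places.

MAP: 0.034. Posterior mean: 0.065.

Posterior: Beta(2+0, 12+17) = Beta(2, 29).
Mode = (2−1)/(2+29−2) = 1/29 = 0.034.
Mean = 2/(2+29) = 2/31 = 0.065.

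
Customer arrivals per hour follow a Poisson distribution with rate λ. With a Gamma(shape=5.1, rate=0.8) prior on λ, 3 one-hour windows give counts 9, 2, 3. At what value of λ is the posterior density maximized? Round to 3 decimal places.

4.763

Σ counts = 14. Posterior: Gamma(shape = 5.1+14 = 19.1, rate = 0.8+3 = 3.8).
Mode = (α−1)/β = 18.1/3.8 = 4.763.
Mean = α/β = 19.1/3.8 = 5.026.
This is the posterior mode — the MAP estimate.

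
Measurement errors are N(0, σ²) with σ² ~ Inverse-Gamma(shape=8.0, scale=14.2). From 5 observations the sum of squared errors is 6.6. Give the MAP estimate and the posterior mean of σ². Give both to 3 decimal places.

MAP estimate = 1.522, posterior mean = 1.842

Posterior: Inverse-Gamma(shape = 8.0+5/2 = 10.5, scale = 14.2+6.6/2 = 17.5).
Mode = β/(α+1) = 17.5/11.5 = 1.522.
Mean = β/(α−1) = 17.5/9.5 = 1.842.
The posterior is right-skewed, so the mean exceeds the mode.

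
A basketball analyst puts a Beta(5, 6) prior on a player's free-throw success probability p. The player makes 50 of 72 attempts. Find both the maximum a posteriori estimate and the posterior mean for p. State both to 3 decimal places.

Posterior: Beta(5+50, 6+22) = Beta(55, 28).
Mode = (55−1)/(55+28−2) = 54/81 = 0.667.
Mean = 55/(55+28) = 55/83 = 0.663.

MAP: 0.667. Posterior mean: 0.663.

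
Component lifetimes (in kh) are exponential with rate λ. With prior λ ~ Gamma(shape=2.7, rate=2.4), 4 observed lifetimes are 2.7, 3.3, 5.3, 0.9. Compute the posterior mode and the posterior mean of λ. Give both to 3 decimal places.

Σ times = 12.2. Posterior: Gamma(shape = 2.7+4 = 6.7, rate = 2.4+12.2 = 14.6).
Mode = (α−1)/β = 5.7/14.6 = 0.390.
Mean = α/β = 6.7/14.6 = 0.459.

posterior mode = 0.390, posterior mean = 0.459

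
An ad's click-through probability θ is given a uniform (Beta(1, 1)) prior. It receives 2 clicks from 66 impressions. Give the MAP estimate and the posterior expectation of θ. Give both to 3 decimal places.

Posterior: Beta(1+2, 1+64) = Beta(3, 65).
Mode = (3−1)/(3+65−2) = 2/66 = 0.030.
With a flat prior the MAP equals the MLE, 2/66.
Mean = 3/(3+65) = 3/68 = 0.044.

MAP = 0.030, posterior mean = 0.044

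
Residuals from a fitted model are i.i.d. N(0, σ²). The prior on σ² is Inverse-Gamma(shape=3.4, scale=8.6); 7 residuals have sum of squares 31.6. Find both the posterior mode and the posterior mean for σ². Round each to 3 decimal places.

Posterior: Inverse-Gamma(shape = 3.4+7/2 = 6.9, scale = 8.6+31.6/2 = 24.4).
Mode = β/(α+1) = 24.4/7.9 = 3.089.
Mean = β/(α−1) = 24.4/5.9 = 4.136.
Right-skewed posterior ⇒ mode < mean.

MAP = 3.089, posterior mean = 4.136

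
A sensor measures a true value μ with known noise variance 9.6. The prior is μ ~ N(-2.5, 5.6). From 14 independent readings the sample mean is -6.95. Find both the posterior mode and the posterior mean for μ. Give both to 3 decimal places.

Posterior for μ is Normal. Precision-weighted mean: (1/5.6·-2.5 + 14/9.6·-6.95) / (1/5.6 + 14/9.6) = -6.465.
A Normal posterior is symmetric, so mode = mean.

posterior mode = -6.465, posterior mean = -6.465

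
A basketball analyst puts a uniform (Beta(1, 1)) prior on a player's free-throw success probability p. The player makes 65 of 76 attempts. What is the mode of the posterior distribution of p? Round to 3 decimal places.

Posterior: Beta(1+65, 1+11) = Beta(66, 12).
Mode = (66−1)/(66+12−2) = 65/76 = 0.855.
Mean = 66/(66+12) = 66/78 = 0.846.
This is the posterior mode — the MAP estimate.

0.855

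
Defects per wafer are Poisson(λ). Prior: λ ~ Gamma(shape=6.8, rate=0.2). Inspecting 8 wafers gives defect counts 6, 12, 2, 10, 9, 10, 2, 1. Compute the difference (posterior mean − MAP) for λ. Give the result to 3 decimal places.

Σ counts = 52. Posterior: Gamma(shape = 6.8+52 = 58.8, rate = 0.2+8 = 8.2).
Mode = (α−1)/β = 57.8/8.2 = 7.049.
Mean = α/β = 58.8/8.2 = 7.171.
Difference = 7.171 − 7.049 = 0.122.

0.122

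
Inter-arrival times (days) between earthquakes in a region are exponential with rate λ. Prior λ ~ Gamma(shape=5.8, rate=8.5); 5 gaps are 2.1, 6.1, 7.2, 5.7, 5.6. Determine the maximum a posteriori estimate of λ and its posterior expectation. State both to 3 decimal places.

λ_MAP = 0.278, E[λ|data] = 0.307

Σ times = 26.7. Posterior: Gamma(shape = 5.8+5 = 10.8, rate = 8.5+26.7 = 35.2).
Mode = (α−1)/β = 9.8/35.2 = 0.278.
Mean = α/β = 10.8/35.2 = 0.307.
The posterior is right-skewed, so the mean exceeds the mode.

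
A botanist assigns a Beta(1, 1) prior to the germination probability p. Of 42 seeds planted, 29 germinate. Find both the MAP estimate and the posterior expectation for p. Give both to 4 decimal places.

MAP = 0.6905; posterior mean = 0.6818

Posterior: Beta(1+29, 1+13) = Beta(30, 14).
Mode = (30−1)/(30+14−2) = 29/42 = 0.6905.
Mean = 30/(30+14) = 30/44 = 0.6818.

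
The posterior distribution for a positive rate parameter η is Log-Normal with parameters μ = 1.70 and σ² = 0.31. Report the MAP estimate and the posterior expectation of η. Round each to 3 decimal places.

Mode = exp(μ − σ²) = exp(1.39) = 4.015.
Mean = exp(μ + σ²/2) = exp(1.855) = 6.392.
The mean is pulled above the mode by the posterior's right skew.

MAP: 4.015. Posterior mean: 6.392.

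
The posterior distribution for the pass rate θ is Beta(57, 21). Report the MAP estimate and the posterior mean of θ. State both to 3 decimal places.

Mode = (57−1)/(57+21−2) = 56/76 = 0.737.
Mean = 57/(57+21) = 57/78 = 0.731.
Left-skewed posterior ⇒ mean < mode.

MAP: 0.737. Posterior mean: 0.731.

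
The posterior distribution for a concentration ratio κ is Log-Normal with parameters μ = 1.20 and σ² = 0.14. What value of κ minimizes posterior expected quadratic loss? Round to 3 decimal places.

3.561

Mode = exp(μ − σ²) = exp(1.06) = 2.886.
Mean = exp(μ + σ²/2) = exp(1.270) = 3.561.
Quadratic loss ⇒ the optimal estimator is the posterior mean.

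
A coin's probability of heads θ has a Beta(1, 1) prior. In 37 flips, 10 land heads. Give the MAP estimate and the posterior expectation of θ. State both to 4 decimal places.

MAP = 0.2703; posterior mean = 0.2821

Posterior: Beta(1+10, 1+27) = Beta(11, 28).
Mode = (11−1)/(11+28−2) = 10/37 = 0.2703.
With a flat prior the MAP equals the MLE, 10/37.
Mean = 11/(11+28) = 11/39 = 0.2821.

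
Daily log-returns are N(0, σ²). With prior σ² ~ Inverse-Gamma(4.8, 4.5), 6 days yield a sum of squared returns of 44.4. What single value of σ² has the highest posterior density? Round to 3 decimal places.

3.034

Posterior: Inverse-Gamma(shape = 4.8+6/2 = 7.8, scale = 4.5+44.4/2 = 26.7).
Mode = β/(α+1) = 26.7/8.8 = 3.034.
Mean = β/(α−1) = 26.7/6.8 = 3.926.
This is the posterior mode — the MAP estimate.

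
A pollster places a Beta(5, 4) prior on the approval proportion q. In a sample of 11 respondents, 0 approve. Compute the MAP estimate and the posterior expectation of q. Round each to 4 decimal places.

MAP = 0.2222, posterior mean = 0.2500

Posterior: Beta(5+0, 4+11) = Beta(5, 15).
Mode = (5−1)/(5+15−2) = 4/18 = 0.2222.
Mean = 5/(5+15) = 5/20 = 0.2500.
The posterior is right-skewed, so the mean exceeds the mode.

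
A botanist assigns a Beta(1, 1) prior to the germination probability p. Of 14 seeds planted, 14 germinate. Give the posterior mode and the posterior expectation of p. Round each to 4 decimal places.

p_MAP = 1.0000, E[p|data] = 0.9375

Posterior: Beta(1+14, 1+0) = Beta(15, 1).
Since β = 1 ≤ 1 and α > 1, the Beta density is monotone increasing on [0,1]; the mode is at 1.
Mean = 15/(15+1) = 0.9375.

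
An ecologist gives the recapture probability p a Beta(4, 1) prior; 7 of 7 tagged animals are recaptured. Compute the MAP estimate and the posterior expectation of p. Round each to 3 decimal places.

Posterior: Beta(4+7, 1+0) = Beta(11, 1).
Since β = 1 ≤ 1 and α > 1, the Beta density is monotone increasing on [0,1]; the mode is at 1.
Mean = 11/(11+1) = 0.917.
The posterior is left-skewed, so the mode exceeds the mean.

MAP: 1.000. Posterior mean: 0.917.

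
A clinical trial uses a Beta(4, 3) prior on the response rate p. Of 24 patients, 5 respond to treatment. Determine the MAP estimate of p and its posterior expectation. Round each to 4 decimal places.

Posterior: Beta(4+5, 3+19) = Beta(9, 22).
Mode = (9−1)/(9+22−2) = 8/29 = 0.2759.
Mean = 9/(9+22) = 9/31 = 0.2903.
Right-skewed posterior ⇒ mode < mean.

MAP = 0.2759, posterior mean = 0.2903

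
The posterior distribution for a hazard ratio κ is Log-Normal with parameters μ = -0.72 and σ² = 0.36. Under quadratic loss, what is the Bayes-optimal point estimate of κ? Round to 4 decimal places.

Mode = exp(μ − σ²) = exp(-1.08) = 0.3396.
Mean = exp(μ + σ²/2) = exp(-0.540) = 0.5827.
Quadratic loss ⇒ the optimal estimator is the posterior mean.

0.5827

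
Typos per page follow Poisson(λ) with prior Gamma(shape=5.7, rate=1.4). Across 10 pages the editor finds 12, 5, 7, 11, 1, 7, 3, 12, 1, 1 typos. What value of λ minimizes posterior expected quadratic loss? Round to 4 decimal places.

Σ counts = 60. Posterior: Gamma(shape = 5.7+60 = 65.7, rate = 1.4+10 = 11.4).
Mode = (α−1)/β = 64.7/11.4 = 5.6754.
Mean = α/β = 65.7/11.4 = 5.7632.
Quadratic loss ⇒ the optimal estimator is the posterior mean.

5.7632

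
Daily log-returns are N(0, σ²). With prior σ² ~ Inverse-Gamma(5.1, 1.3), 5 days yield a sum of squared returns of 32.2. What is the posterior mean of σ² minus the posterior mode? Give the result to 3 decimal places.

0.613

Posterior: Inverse-Gamma(shape = 5.1+5/2 = 7.6, scale = 1.3+32.2/2 = 17.4).
Mode = β/(α+1) = 17.4/8.6 = 2.023.
Mean = β/(α−1) = 17.4/6.6 = 2.636.
Difference = 2.636 − 2.023 = 0.613.
Right-skewed posterior ⇒ mode < mean.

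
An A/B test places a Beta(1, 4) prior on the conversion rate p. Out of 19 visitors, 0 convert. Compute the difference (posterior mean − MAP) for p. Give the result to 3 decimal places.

0.042

Posterior: Beta(1+0, 4+19) = Beta(1, 23).
Since α = 1 ≤ 1 and β > 1, the Beta density is monotone decreasing on [0,1]; the mode is at 0.
Mean = 1/(1+23) = 0.042.
Difference = 0.042 − 0.000 = 0.042.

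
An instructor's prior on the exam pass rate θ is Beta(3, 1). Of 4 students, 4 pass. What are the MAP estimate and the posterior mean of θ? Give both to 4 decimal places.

MAP estimate = 1.0000, posterior mean = 0.8750

Posterior: Beta(3+4, 1+0) = Beta(7, 1).
Since β = 1 ≤ 1 and α > 1, the Beta density is monotone increasing on [0,1]; the mode is at 1.
Mean = 7/(7+1) = 0.8750.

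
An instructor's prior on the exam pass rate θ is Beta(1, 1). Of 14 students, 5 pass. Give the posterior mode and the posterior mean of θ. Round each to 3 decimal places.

Posterior: Beta(1+5, 1+9) = Beta(6, 10).
Mode = (6−1)/(6+10−2) = 5/14 = 0.357.
With a flat prior the MAP equals the MLE, 5/14.
Mean = 6/(6+10) = 6/16 = 0.375.

MAP = 0.357, posterior mean = 0.375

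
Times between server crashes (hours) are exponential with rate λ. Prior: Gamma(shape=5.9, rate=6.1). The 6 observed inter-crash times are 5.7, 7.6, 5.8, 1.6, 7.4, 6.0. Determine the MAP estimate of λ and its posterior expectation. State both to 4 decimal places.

MAP estimate = 0.2711, posterior expectation = 0.2960

Σ times = 34.1. Posterior: Gamma(shape = 5.9+6 = 11.9, rate = 6.1+34.1 = 40.2).
Mode = (α−1)/β = 10.9/40.2 = 0.2711.
Mean = α/β = 11.9/40.2 = 0.2960.
The posterior is right-skewed, so the mean exceeds the mode.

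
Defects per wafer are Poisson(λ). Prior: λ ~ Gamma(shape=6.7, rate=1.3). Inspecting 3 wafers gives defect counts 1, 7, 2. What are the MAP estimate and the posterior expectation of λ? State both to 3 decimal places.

MAP: 3.651. Posterior mean: 3.884.

Σ counts = 10. Posterior: Gamma(shape = 6.7+10 = 16.7, rate = 1.3+3 = 4.3).
Mode = (α−1)/β = 15.7/4.3 = 3.651.
Mean = α/β = 16.7/4.3 = 3.884.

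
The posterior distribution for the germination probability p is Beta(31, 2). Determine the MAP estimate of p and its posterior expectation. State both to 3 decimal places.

Mode = (31−1)/(31+2−2) = 30/31 = 0.968.
Mean = 31/(31+2) = 31/33 = 0.939.
Left-skewed posterior ⇒ mean < mode.

MAP: 0.968. Posterior mean: 0.939.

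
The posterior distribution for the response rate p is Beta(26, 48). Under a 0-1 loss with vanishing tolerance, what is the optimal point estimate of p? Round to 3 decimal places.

Mode = (26−1)/(26+48−2) = 25/72 = 0.347.
Mean = 26/(26+48) = 26/74 = 0.351.
This is the posterior mode — the MAP estimate.

0.347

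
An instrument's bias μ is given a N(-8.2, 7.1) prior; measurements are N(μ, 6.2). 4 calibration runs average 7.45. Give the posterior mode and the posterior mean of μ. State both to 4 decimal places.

Posterior for μ is Normal. Precision-weighted mean: (1/7.1·-8.2 + 4/6.2·7.45) / (1/7.1 + 4/6.2) = 4.6457.
A Normal posterior is symmetric, so mode = mean.

MAP = 4.6457; posterior mean = 4.6457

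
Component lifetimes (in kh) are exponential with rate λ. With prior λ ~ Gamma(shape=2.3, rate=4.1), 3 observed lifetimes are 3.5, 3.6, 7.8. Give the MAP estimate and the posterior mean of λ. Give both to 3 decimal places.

Σ times = 14.9. Posterior: Gamma(shape = 2.3+3 = 5.3, rate = 4.1+14.9 = 19.0).
Mode = (α−1)/β = 4.3/19.0 = 0.226.
Mean = α/β = 5.3/19.0 = 0.279.
The posterior is right-skewed, so the mean exceeds the mode.

λ_MAP = 0.226, E[λ|data] = 0.279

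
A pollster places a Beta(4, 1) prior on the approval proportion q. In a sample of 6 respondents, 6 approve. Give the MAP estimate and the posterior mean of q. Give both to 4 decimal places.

MAP estimate = 1.0000, posterior mean = 0.9091

Posterior: Beta(4+6, 1+0) = Beta(10, 1).
Since β = 1 ≤ 1 and α > 1, the Beta density is monotone increasing on [0,1]; the mode is at 1.
Mean = 10/(10+1) = 0.9091.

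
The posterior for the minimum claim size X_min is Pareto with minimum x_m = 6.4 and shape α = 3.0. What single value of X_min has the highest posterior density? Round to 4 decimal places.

6.4000

The Pareto density is strictly decreasing on [x_m, ∞), so the mode is x_m = 6.4000.
Mean = α·x_m/(α−1) = 3.0·6.4/2.0 = 9.6000.
This is the posterior mode — the MAP estimate.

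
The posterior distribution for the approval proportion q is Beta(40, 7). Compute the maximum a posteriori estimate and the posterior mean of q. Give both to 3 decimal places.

Mode = (40−1)/(40+7−2) = 39/45 = 0.867.
Mean = 40/(40+7) = 40/47 = 0.851.
Left-skewed posterior ⇒ mean < mode.

MAP = 0.867; posterior mean = 0.851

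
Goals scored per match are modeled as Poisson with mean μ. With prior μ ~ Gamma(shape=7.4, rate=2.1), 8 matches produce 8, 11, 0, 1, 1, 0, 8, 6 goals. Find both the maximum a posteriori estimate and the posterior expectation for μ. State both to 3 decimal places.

Σ counts = 35. Posterior: Gamma(shape = 7.4+35 = 42.4, rate = 2.1+8 = 10.1).
Mode = (α−1)/β = 41.4/10.1 = 4.099.
Mean = α/β = 42.4/10.1 = 4.198.

MAP: 4.099. Posterior mean: 4.198.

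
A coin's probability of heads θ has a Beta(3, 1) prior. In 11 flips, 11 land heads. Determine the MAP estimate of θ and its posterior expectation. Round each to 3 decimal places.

θ_MAP = 1.000, E[θ|data] = 0.933

Posterior: Beta(3+11, 1+0) = Beta(14, 1).
Since β = 1 ≤ 1 and α > 1, the Beta density is monotone increasing on [0,1]; the mode is at 1.
Mean = 14/(14+1) = 0.933.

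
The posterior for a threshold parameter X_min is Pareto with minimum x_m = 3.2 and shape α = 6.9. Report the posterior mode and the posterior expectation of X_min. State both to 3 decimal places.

MAP = 3.200; posterior mean = 3.742

The Pareto density is strictly decreasing on [x_m, ∞), so the mode is x_m = 3.200.
Mean = α·x_m/(α−1) = 6.9·3.2/5.9 = 3.742.
Right-skewed posterior ⇒ mode < mean.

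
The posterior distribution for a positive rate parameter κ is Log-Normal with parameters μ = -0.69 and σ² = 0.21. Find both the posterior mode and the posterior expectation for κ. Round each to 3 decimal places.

MAP = 0.407, posterior mean = 0.557

Mode = exp(μ − σ²) = exp(-0.90) = 0.407.
Mean = exp(μ + σ²/2) = exp(-0.585) = 0.557.
Right-skewed posterior ⇒ mode < mean.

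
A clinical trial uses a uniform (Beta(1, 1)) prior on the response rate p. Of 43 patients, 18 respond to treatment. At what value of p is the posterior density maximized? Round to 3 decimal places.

0.419

Posterior: Beta(1+18, 1+25) = Beta(19, 26).
Mode = (19−1)/(19+26−2) = 18/43 = 0.419.
Mean = 19/(19+26) = 19/45 = 0.422.
This is the posterior mode — the MAP estimate.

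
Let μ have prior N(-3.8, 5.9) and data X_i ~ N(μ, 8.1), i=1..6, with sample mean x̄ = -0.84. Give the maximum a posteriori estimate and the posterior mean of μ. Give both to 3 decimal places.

Posterior for μ is Normal. Precision-weighted mean: (1/5.9·-3.8 + 6/8.1·-0.84) / (1/5.9 + 6/8.1) = -1.391.
A Normal posterior is symmetric, so mode = mean.

MAP: -1.391. Posterior mean: -1.391.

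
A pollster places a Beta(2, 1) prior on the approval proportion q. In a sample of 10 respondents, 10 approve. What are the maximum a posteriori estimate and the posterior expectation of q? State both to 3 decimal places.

Posterior: Beta(2+10, 1+0) = Beta(12, 1).
Since β = 1 ≤ 1 and α > 1, the Beta density is monotone increasing on [0,1]; the mode is at 1.
Mean = 12/(12+1) = 0.923.

MAP = 1.000, posterior mean = 0.923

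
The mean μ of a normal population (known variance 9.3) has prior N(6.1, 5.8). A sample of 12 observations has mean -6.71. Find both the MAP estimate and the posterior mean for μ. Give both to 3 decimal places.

Posterior for μ is Normal. Precision-weighted mean: (1/5.8·6.1 + 12/9.3·-6.71) / (1/5.8 + 12/9.3) = -5.200.
A Normal posterior is symmetric, so mode = mean.

MAP = -5.200, posterior mean = -5.200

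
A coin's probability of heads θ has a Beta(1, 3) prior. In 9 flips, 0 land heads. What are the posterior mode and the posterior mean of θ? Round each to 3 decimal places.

Posterior: Beta(1+0, 3+9) = Beta(1, 12).
Since α = 1 ≤ 1 and β > 1, the Beta density is monotone decreasing on [0,1]; the mode is at 0.
Mean = 1/(1+12) = 0.077.
Right-skewed posterior ⇒ mode < mean.

MAP: 0.000. Posterior mean: 0.077.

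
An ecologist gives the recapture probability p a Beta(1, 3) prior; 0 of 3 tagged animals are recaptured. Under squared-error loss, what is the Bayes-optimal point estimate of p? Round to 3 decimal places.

0.143

Posterior: Beta(1+0, 3+3) = Beta(1, 6).
Since α = 1 ≤ 1 and β > 1, the Beta density is monotone decreasing on [0,1]; the mode is at 0.
Mean = 1/(1+6) = 0.143.
Squared-error loss ⇒ the optimal estimator is the posterior mean.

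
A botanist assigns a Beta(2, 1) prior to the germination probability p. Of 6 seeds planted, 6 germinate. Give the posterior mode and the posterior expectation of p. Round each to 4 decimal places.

p_MAP = 1.0000, E[p|data] = 0.8889

Posterior: Beta(2+6, 1+0) = Beta(8, 1).
Since β = 1 ≤ 1 and α > 1, the Beta density is monotone increasing on [0,1]; the mode is at 1.
Mean = 8/(8+1) = 0.8889.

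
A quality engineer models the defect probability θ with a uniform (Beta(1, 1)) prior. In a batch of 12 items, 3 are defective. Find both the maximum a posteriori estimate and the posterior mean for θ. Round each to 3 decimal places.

MAP = 0.250; posterior mean = 0.286

Posterior: Beta(1+3, 1+9) = Beta(4, 10).
Mode = (4−1)/(4+10−2) = 3/12 = 0.250.
With a flat prior the MAP equals the MLE, 3/12.
Mean = 4/(4+10) = 4/14 = 0.286.
The mean is pulled above the mode by the posterior's right skew.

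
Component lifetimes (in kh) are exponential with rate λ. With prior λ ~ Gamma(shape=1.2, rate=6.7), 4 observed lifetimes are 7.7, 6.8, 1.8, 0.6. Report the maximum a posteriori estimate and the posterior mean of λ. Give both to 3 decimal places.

Σ times = 16.9. Posterior: Gamma(shape = 1.2+4 = 5.2, rate = 6.7+16.9 = 23.6).
Mode = (α−1)/β = 4.2/23.6 = 0.178.
Mean = α/β = 5.2/23.6 = 0.220.
The mean is pulled above the mode by the posterior's right skew.

MAP = 0.178; posterior mean = 0.220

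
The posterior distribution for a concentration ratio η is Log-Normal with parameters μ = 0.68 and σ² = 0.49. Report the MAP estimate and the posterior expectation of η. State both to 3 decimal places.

MAP = 1.209, posterior mean = 2.522

Mode = exp(μ − σ²) = exp(0.19) = 1.209.
Mean = exp(μ + σ²/2) = exp(0.925) = 2.522.
Right-skewed posterior ⇒ mode < mean.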